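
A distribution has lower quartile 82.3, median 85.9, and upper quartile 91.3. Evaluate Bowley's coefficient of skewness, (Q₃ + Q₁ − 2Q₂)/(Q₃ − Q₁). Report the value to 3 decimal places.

0.200

numerator: Q₃ + Q₁ − 2Q₂ = 91.3 + 82.3 − 2×85.9 = 1.8000
denominator: Q₃ − Q₁ = 91.3 − 82.3 = 9.0000
Bowley skewness = 1.8000 / 9.0000 ≈ 0.200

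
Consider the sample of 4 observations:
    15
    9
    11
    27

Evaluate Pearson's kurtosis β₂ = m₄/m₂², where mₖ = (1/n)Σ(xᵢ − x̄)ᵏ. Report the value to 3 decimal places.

x̄ = 15.5000
Σ(xᵢ − x̄)² = 195.0000 ⇒ m₂ = 48.75000
Σ(xᵢ − x̄)⁴ = 19685.2500 ⇒ m₄ = 4921.31250
m₂² = 2376.56250
β₂ = m₄/m₂² = 4921.31250 / 2376.56250 ≈ 2.071

2.071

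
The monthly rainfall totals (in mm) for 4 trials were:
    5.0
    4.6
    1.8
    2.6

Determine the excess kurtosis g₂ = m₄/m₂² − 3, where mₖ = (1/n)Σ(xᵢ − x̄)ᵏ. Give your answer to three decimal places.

x̄ = 3.5000
Σ(xᵢ − x̄)² = 7.1600 ⇒ m₂ = 1.79000
Σ(xᵢ − x̄)⁴ = 15.5348 ⇒ m₄ = 3.88370
m₂² = 3.20410
g₂ = m₄/m₂² − 3 = 1.21210 − 3 ≈ -1.788

-1.788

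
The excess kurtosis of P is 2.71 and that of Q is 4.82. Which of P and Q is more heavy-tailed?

Higher excess kurtosis ⇒ heavier tails relative to the normal distribution.
2.71 vs 4.82: the larger is 4.82, so Q has heavier tails.

Q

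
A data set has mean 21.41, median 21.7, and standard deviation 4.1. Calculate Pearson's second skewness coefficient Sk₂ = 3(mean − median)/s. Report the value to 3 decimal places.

-0.212

Sk₂ = 3(21.41 − 21.7) / 4.1 = 3 × -0.2900 / 4.1
    = -0.8700 / 4.1 ≈ -0.212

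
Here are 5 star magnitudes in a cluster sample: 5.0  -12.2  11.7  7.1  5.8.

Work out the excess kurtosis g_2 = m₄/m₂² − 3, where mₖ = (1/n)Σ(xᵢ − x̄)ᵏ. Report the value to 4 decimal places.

-0.0808

x̄ = 3.4800
Σ(xᵢ − x̄)² = 334.2280 ⇒ m₂ = 66.84560
Σ(xᵢ − x̄)⁴ = 65219.8419 ⇒ m₄ = 13043.96838
m₂² = 4468.33424
g_2 = m₄/m₂² − 3 = 2.91920 − 3 ≈ -0.0808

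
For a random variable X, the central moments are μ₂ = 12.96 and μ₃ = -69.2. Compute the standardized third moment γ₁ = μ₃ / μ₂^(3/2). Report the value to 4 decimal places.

-1.4832

σ = √μ₂ = √12.96 = 3.60000
σ³ = μ₂^(3/2) = 46.65600
γ₁ = μ₃/σ³ = -69.2 / 46.65600 ≈ -1.4832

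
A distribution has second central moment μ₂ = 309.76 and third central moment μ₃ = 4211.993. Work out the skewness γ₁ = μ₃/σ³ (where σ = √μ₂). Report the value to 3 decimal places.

0.773

σ = √μ₂ = √309.76 = 17.60000
σ³ = μ₂^(3/2) = 5451.77600
γ₁ = μ₃/σ³ = 4211.993 / 5451.77600 ≈ 0.773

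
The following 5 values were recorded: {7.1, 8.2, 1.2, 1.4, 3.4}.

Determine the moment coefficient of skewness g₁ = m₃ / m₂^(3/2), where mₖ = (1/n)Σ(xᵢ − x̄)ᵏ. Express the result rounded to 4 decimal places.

0.2590

x̄ = (7.1 + 8.2 + 1.2 + 1.4 + 3.4) / 5 = 4.2600
deviations (xᵢ − x̄): 2.8400, 3.9400, -3.0600, -2.8600, -0.8600
Σ(xᵢ − x̄)² = 41.8720 ⇒ m₂ = 41.8720/5 = 8.37440
Σ(xᵢ − x̄)³ = 31.3870 ⇒ m₃ = 31.3870/5 = 6.27739
m₂^(3/2) = 8.37440^(1.5) = 24.23430
g₁ = m₃ / m₂^(3/2) = 6.27739 / 24.23430 ≈ 0.2590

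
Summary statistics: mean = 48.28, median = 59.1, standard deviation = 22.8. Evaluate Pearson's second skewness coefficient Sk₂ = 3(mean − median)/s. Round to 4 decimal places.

-1.4237

Sk₂ = 3(48.28 − 59.1) / 22.8 = 3 × -10.8200 / 22.8
    = -32.4600 / 22.8 ≈ -1.4237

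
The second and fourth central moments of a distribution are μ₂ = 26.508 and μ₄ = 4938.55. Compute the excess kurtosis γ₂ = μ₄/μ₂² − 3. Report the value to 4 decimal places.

μ₂² = 26.508² = 702.67406
μ₄/μ₂² = 4938.55 / 702.67406 = 7.02822
γ₂ = 7.02822 − 3 ≈ 4.0282

4.0282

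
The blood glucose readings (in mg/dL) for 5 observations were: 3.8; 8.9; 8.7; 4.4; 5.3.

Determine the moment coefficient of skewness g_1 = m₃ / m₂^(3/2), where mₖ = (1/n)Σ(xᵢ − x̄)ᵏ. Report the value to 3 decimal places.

x̄ = (3.8 + 8.9 + 8.7 + 4.4 + 5.3) / 5 = 6.2200
deviations (xᵢ − x̄): -2.4200, 2.6800, 2.4800, -1.8200, -0.9200
Σ(xᵢ − x̄)² = 23.3480 ⇒ m₂ = 23.3480/5 = 4.66960
Σ(xᵢ − x̄)³ = 13.5221 ⇒ m₃ = 13.5221/5 = 2.70442
m₂^(3/2) = 4.66960^(1.5) = 10.09066
g_1 = m₃ / m₂^(3/2) = 2.70442 / 10.09066 ≈ 0.268

0.268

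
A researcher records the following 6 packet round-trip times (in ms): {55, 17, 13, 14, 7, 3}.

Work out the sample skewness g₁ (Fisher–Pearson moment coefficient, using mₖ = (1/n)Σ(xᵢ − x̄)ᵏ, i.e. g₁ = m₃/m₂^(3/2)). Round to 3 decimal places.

1.493

x̄ = (55 + 17 + 13 + 14 + 7 + 3) / 6 = 18.1667
deviations (xᵢ − x̄): 36.8333, -1.1667, -5.1667, -4.1667, -11.1667, -15.1667
Σ(xᵢ − x̄)² = 1756.8333 ⇒ m₂ = 1756.8333/6 = 292.80556
Σ(xᵢ − x̄)³ = 44878.5556 ⇒ m₃ = 44878.5556/6 = 7479.75926
m₂^(3/2) = 292.80556^(1.5) = 5010.36043
g₁ = m₃ / m₂^(3/2) = 7479.75926 / 5010.36043 ≈ 1.493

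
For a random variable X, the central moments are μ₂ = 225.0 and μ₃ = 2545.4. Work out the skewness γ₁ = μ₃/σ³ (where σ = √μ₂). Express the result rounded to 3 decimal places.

0.754

σ = √μ₂ = √225.0 = 15.00000
σ³ = μ₂^(3/2) = 3375.00000
γ₁ = μ₃/σ³ = 2545.4 / 3375.00000 ≈ 0.754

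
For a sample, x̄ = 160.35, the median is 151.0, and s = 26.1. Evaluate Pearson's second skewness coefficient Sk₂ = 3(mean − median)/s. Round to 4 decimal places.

Sk₂ = 3(160.35 − 151.0) / 26.1 = 3 × 9.3500 / 26.1
    = 28.0500 / 26.1 ≈ 1.0747

1.0747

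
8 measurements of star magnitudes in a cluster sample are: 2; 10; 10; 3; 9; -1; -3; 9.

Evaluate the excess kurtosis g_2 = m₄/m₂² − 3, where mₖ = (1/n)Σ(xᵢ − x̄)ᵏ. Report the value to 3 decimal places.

x̄ = 4.8750
Σ(xᵢ − x̄)² = 194.8750 ⇒ m₂ = 24.35938
Σ(xᵢ − x̄)⁴ = 7076.7754 ⇒ m₄ = 884.59692
m₂² = 593.37915
g_2 = m₄/m₂² − 3 = 1.49078 − 3 ≈ -1.509

-1.509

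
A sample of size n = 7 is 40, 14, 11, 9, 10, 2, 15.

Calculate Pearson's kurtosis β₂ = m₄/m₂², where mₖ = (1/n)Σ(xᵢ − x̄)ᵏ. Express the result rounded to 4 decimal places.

x̄ = 14.4286
Σ(xᵢ − x̄)² = 869.7143 ⇒ m₂ = 124.24490
Σ(xᵢ − x̄)⁴ = 452834.7405 ⇒ m₄ = 64690.67722
m₂² = 15436.79467
β₂ = m₄/m₂² = 64690.67722 / 15436.79467 ≈ 4.1907

4.1907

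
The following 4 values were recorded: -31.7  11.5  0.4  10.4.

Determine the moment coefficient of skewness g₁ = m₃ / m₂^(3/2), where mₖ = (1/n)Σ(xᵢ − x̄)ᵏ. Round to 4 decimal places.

x̄ = (-31.7 + 11.5 + 0.4 + 10.4) / 4 = -2.3500
deviations (xᵢ − x̄): -29.3500, 13.8500, 2.7500, 12.7500
Σ(xᵢ − x̄)² = 1223.3700 ⇒ m₂ = 1223.3700/4 = 305.84250
Σ(xᵢ − x̄)³ = -20532.5400 ⇒ m₃ = -20532.5400/4 = -5133.13500
m₂^(3/2) = 305.84250^(1.5) = 5348.68168
g₁ = m₃ / m₂^(3/2) = -5133.13500 / 5348.68168 ≈ -0.9597

-0.9597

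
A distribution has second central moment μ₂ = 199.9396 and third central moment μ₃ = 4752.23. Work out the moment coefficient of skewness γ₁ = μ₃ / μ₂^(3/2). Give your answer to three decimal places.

1.681

σ = √μ₂ = √199.9396 = 14.14000
σ³ = μ₂^(3/2) = 2827.14594
γ₁ = μ₃/σ³ = 4752.23 / 2827.14594 ≈ 1.681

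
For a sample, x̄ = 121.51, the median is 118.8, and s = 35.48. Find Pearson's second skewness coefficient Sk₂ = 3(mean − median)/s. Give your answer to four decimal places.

Sk₂ = 3(121.51 − 118.8) / 35.48 = 3 × 2.7100 / 35.48
    = 8.1300 / 35.48 ≈ 0.2291

0.2291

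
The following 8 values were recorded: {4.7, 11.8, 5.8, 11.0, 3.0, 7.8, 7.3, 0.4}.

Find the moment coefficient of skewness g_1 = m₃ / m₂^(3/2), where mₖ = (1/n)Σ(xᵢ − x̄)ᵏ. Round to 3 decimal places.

-0.068

x̄ = (4.7 + 11.8 + 5.8 + 11.0 + 3.0 + 7.8 + 7.3 + 0.4) / 8 = 6.4750
deviations (xᵢ − x̄): -1.7750, 5.3250, -0.6750, 4.5250, -3.4750, 1.3250, 0.8250, -6.0750
Σ(xᵢ − x̄)² = 103.8550 ⇒ m₂ = 103.8550/8 = 12.98188
Σ(xᵢ − x̄)³ = -25.5307 ⇒ m₃ = -25.5307/8 = -3.19134
m₂^(3/2) = 12.98188^(1.5) = 46.77417
g_1 = m₃ / m₂^(3/2) = -3.19134 / 46.77417 ≈ -0.068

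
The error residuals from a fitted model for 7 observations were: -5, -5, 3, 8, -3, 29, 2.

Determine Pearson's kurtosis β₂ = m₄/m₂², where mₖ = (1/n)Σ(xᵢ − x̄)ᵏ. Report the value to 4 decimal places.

3.8003

x̄ = 4.1429
Σ(xᵢ − x̄)² = 856.8571 ⇒ m₂ = 122.40816
Σ(xᵢ − x̄)⁴ = 398595.0729 ⇒ m₄ = 56942.15327
m₂² = 14983.75843
β₂ = m₄/m₂² = 56942.15327 / 14983.75843 ≈ 3.8003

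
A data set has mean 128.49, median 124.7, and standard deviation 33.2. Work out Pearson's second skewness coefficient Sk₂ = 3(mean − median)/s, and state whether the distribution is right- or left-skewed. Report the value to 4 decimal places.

Sk₂ = 3(128.49 − 124.7) / 33.2 = 3 × 3.7900 / 33.2
    = 11.3700 / 33.2 ≈ 0.3425
Sk₂ > 0 ⇒ mean > median ⇒ right-skewed (positive skew).

0.3425, right-skewed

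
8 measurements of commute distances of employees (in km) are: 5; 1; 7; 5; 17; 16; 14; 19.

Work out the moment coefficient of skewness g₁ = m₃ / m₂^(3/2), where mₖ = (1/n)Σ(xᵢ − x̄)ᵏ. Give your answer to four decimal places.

x̄ = (5 + 1 + 7 + 5 + 17 + 16 + 14 + 19) / 8 = 10.5000
deviations (xᵢ − x̄): -5.5000, -9.5000, -3.5000, -5.5000, 6.5000, 5.5000, 3.5000, 8.5000
Σ(xᵢ − x̄)² = 320.0000 ⇒ m₂ = 320.0000/8 = 40.00000
Σ(xᵢ − x̄)³ = -135.0000 ⇒ m₃ = -135.0000/8 = -16.87500
m₂^(3/2) = 40.00000^(1.5) = 252.98221
g₁ = m₃ / m₂^(3/2) = -16.87500 / 252.98221 ≈ -0.0667

-0.0667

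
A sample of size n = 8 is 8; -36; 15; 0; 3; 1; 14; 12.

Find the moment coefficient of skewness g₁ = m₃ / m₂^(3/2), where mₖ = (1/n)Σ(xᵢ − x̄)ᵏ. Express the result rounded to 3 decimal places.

x̄ = (8 - 36 + 15 + 0 + 3 + 1 + 14 + 12) / 8 = 2.1250
deviations (xᵢ − x̄): 5.8750, -38.1250, 12.8750, -2.1250, 0.8750, -1.1250, 11.8750, 9.8750
Σ(xᵢ − x̄)² = 1898.8750 ⇒ m₂ = 1898.8750/8 = 237.35938
Σ(xᵢ − x̄)³ = -50451.0938 ⇒ m₃ = -50451.0938/8 = -6306.38672
m₂^(3/2) = 237.35938^(1.5) = 3656.87053
g₁ = m₃ / m₂^(3/2) = -6306.38672 / 3656.87053 ≈ -1.725

-1.725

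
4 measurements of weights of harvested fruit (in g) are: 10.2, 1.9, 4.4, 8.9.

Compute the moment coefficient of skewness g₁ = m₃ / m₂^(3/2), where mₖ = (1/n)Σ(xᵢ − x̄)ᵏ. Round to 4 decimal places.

x̄ = (10.2 + 1.9 + 4.4 + 8.9) / 4 = 6.3500
deviations (xᵢ − x̄): 3.8500, -4.4500, -1.9500, 2.5500
Σ(xᵢ − x̄)² = 44.9300 ⇒ m₂ = 44.9300/4 = 11.23250
Σ(xᵢ − x̄)³ = -21.8880 ⇒ m₃ = -21.8880/4 = -5.47200
m₂^(3/2) = 11.23250^(1.5) = 37.64564
g₁ = m₃ / m₂^(3/2) = -5.47200 / 37.64564 ≈ -0.1454

-0.1454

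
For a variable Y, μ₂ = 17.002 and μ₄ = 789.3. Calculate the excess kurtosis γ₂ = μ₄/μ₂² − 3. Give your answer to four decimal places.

μ₂² = 17.002² = 289.06800
μ₄/μ₂² = 789.3 / 289.06800 = 2.73050
γ₂ = 2.73050 − 3 ≈ -0.2695

-0.2695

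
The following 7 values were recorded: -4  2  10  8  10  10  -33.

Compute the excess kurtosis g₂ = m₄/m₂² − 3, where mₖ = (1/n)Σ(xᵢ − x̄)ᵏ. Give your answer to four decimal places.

x̄ = 0.4286
Σ(xᵢ − x̄)² = 1471.7143 ⇒ m₂ = 210.24490
Σ(xᵢ − x̄)⁴ = 1277593.3120 ⇒ m₄ = 182513.33028
m₂² = 44202.91712
g₂ = m₄/m₂² − 3 = 4.12899 − 3 ≈ 1.1290

1.1290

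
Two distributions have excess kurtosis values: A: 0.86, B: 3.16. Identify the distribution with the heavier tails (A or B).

Higher excess kurtosis ⇒ heavier tails relative to the normal distribution.
0.86 vs 3.16: the larger is 3.16, so B has heavier tails.

B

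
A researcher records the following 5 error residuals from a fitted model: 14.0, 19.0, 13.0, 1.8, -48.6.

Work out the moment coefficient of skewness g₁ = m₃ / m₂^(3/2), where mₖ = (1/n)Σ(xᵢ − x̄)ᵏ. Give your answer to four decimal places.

-1.3207

x̄ = (14.0 + 19.0 + 13.0 + 1.8 - 48.6) / 5 = -0.1600
deviations (xᵢ − x̄): 14.1600, 19.1600, 13.1600, 1.9600, -48.4400
Σ(xᵢ − x̄)² = 3091.0720 ⇒ m₂ = 3091.0720/5 = 618.21440
Σ(xᵢ − x̄)³ = -101501.6890 ⇒ m₃ = -101501.6890/5 = -20300.33779
m₂^(3/2) = 618.21440^(1.5) = 15371.23192
g₁ = m₃ / m₂^(3/2) = -20300.33779 / 15371.23192 ≈ -1.3207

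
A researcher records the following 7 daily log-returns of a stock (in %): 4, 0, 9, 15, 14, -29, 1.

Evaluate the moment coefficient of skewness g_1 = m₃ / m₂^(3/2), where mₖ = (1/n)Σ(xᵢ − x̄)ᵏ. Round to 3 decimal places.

-1.389

x̄ = (4 + 0 + 9 + 15 + 14 - 29 + 1) / 7 = 2.0000
deviations (xᵢ − x̄): 2.0000, -2.0000, 7.0000, 13.0000, 12.0000, -31.0000, -1.0000
Σ(xᵢ − x̄)² = 1332.0000 ⇒ m₂ = 1332.0000/7 = 190.28571
Σ(xᵢ − x̄)³ = -25524.0000 ⇒ m₃ = -25524.0000/7 = -3646.28571
m₂^(3/2) = 190.28571^(1.5) = 2624.87893
g_1 = m₃ / m₂^(3/2) = -3646.28571 / 2624.87893 ≈ -1.389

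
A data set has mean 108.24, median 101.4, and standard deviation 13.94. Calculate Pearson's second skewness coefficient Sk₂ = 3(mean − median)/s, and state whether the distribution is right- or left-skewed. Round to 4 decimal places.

Sk₂ = 3(108.24 − 101.4) / 13.94 = 3 × 6.8400 / 13.94
    = 20.5200 / 13.94 ≈ 1.4720
Sk₂ > 0 ⇒ mean > median ⇒ right-skewed (positive skew).

1.4720, right-skewed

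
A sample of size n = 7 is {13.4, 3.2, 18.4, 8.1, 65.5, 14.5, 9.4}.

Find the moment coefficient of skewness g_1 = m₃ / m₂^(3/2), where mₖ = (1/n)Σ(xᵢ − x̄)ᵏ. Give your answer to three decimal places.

1.812

x̄ = (13.4 + 3.2 + 18.4 + 8.1 + 65.5 + 14.5 + 9.4) / 7 = 18.9286
deviations (xᵢ − x̄): -5.5286, -15.7286, -0.5286, -10.8286, 46.5714, -4.4286, -9.5286
Σ(xᵢ − x̄)² = 2674.7943 ⇒ m₂ = 2674.7943/7 = 382.11347
Σ(xᵢ − x̄)³ = 94726.7638 ⇒ m₃ = 94726.7638/7 = 13532.39482
m₂^(3/2) = 382.11347^(1.5) = 7469.44820
g_1 = m₃ / m₂^(3/2) = 13532.39482 / 7469.44820 ≈ 1.812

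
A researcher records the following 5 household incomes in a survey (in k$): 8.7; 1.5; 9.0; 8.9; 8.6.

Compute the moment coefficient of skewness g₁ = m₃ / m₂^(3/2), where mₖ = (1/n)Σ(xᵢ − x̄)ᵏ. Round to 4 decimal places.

-1.4912

x̄ = (8.7 + 1.5 + 9.0 + 8.9 + 8.6) / 5 = 7.3400
deviations (xᵢ − x̄): 1.3600, -5.8400, 1.6600, 1.5600, 1.2600
Σ(xᵢ − x̄)² = 42.7320 ⇒ m₂ = 42.7320/5 = 8.54640
Σ(xᵢ − x̄)³ = -186.2902 ⇒ m₃ = -186.2902/5 = -37.25803
m₂^(3/2) = 8.54640^(1.5) = 24.98474
g₁ = m₃ / m₂^(3/2) = -37.25803 / 24.98474 ≈ -1.4912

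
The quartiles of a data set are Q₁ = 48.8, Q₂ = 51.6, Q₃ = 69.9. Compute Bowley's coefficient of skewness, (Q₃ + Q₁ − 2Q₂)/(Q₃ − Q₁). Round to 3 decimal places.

numerator: Q₃ + Q₁ − 2Q₂ = 69.9 + 48.8 − 2×51.6 = 15.5000
denominator: Q₃ − Q₁ = 69.9 − 48.8 = 21.1000
Bowley skewness = 15.5000 / 21.1000 ≈ 0.735

0.735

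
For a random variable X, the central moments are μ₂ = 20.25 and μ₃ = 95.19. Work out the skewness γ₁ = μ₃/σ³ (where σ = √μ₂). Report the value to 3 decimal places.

1.045

σ = √μ₂ = √20.25 = 4.50000
σ³ = μ₂^(3/2) = 91.12500
γ₁ = μ₃/σ³ = 95.19 / 91.12500 ≈ 1.045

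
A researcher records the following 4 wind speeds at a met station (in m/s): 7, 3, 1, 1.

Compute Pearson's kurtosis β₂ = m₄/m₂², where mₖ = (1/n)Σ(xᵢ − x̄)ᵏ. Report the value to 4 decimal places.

2.0000

x̄ = 3.0000
Σ(xᵢ − x̄)² = 24.0000 ⇒ m₂ = 6.00000
Σ(xᵢ − x̄)⁴ = 288.0000 ⇒ m₄ = 72.00000
m₂² = 36.00000
β₂ = m₄/m₂² = 72.00000 / 36.00000 ≈ 2.0000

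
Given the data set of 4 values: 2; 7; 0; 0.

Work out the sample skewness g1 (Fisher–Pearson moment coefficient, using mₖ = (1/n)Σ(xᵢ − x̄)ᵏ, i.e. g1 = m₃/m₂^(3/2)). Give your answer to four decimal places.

x̄ = (2 + 7 + 0 + 0) / 4 = 2.2500
deviations (xᵢ − x̄): -0.2500, 4.7500, -2.2500, -2.2500
Σ(xᵢ − x̄)² = 32.7500 ⇒ m₂ = 32.7500/4 = 8.18750
Σ(xᵢ − x̄)³ = 84.3750 ⇒ m₃ = 84.3750/4 = 21.09375
m₂^(3/2) = 8.18750^(1.5) = 23.42756
g1 = m₃ / m₂^(3/2) = 21.09375 / 23.42756 ≈ 0.9004

0.9004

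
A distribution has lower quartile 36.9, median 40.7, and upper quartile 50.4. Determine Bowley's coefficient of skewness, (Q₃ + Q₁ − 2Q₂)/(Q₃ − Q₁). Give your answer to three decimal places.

0.437

numerator: Q₃ + Q₁ − 2Q₂ = 50.4 + 36.9 − 2×40.7 = 5.9000
denominator: Q₃ − Q₁ = 50.4 − 36.9 = 13.5000
Bowley skewness = 5.9000 / 13.5000 ≈ 0.437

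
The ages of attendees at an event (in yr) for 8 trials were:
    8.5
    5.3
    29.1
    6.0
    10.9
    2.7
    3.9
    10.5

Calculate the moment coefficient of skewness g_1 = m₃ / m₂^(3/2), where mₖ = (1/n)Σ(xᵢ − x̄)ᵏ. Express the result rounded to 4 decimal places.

1.7330

x̄ = (8.5 + 5.3 + 29.1 + 6.0 + 10.9 + 2.7 + 3.9 + 10.5) / 8 = 9.6125
deviations (xᵢ − x̄): -1.1125, -4.3125, 19.4875, -3.6125, 1.2875, -6.9125, -5.7125, 0.8875
Σ(xᵢ − x̄)² = 495.5088 ⇒ m₂ = 495.5088/8 = 61.93859
Σ(xᵢ − x̄)³ = 6758.0234 ⇒ m₃ = 6758.0234/8 = 844.75293
m₂^(3/2) = 61.93859^(1.5) = 487.46340
g_1 = m₃ / m₂^(3/2) = 844.75293 / 487.46340 ≈ 1.7330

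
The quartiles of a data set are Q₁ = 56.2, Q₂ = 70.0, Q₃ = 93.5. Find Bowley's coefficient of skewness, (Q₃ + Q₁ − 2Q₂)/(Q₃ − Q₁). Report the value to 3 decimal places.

0.260

numerator: Q₃ + Q₁ − 2Q₂ = 93.5 + 56.2 − 2×70.0 = 9.7000
denominator: Q₃ − Q₁ = 93.5 − 56.2 = 37.3000
Bowley skewness = 9.7000 / 37.3000 ≈ 0.260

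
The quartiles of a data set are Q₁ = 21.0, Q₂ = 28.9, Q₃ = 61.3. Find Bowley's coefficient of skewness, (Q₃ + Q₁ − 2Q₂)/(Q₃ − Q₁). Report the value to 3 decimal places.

0.608

numerator: Q₃ + Q₁ − 2Q₂ = 61.3 + 21.0 − 2×28.9 = 24.5000
denominator: Q₃ − Q₁ = 61.3 − 21.0 = 40.3000
Bowley skewness = 24.5000 / 40.3000 ≈ 0.608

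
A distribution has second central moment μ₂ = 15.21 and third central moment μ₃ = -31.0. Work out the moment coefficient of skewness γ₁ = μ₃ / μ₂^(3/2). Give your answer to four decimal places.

-0.5226

σ = √μ₂ = √15.21 = 3.90000
σ³ = μ₂^(3/2) = 59.31900
γ₁ = μ₃/σ³ = -31.0 / 59.31900 ≈ -0.5226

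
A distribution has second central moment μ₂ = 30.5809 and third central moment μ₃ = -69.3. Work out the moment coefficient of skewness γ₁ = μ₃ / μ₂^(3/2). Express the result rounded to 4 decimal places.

-0.4098

σ = √μ₂ = √30.5809 = 5.53000
σ³ = μ₂^(3/2) = 169.11238
γ₁ = μ₃/σ³ = -69.3 / 169.11238 ≈ -0.4098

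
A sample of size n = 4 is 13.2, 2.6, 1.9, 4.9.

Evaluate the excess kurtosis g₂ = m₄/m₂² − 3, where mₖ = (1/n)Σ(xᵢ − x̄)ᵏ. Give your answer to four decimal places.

-0.8418

x̄ = 5.6500
Σ(xᵢ − x̄)² = 80.9300 ⇒ m₂ = 20.23250
Σ(xᵢ − x̄)⁴ = 3533.8918 ⇒ m₄ = 883.47296
m₂² = 409.35406
g₂ = m₄/m₂² − 3 = 2.15821 − 3 ≈ -0.8418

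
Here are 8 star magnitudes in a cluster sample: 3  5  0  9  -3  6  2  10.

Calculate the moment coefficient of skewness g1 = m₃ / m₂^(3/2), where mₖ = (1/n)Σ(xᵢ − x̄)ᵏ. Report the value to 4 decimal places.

-0.1177

x̄ = (3 + 5 + 0 + 9 - 3 + 6 + 2 + 10) / 8 = 4.0000
deviations (xᵢ − x̄): -1.0000, 1.0000, -4.0000, 5.0000, -7.0000, 2.0000, -2.0000, 6.0000
Σ(xᵢ − x̄)² = 136.0000 ⇒ m₂ = 136.0000/8 = 17.00000
Σ(xᵢ − x̄)³ = -66.0000 ⇒ m₃ = -66.0000/8 = -8.25000
m₂^(3/2) = 17.00000^(1.5) = 70.09280
g1 = m₃ / m₂^(3/2) = -8.25000 / 70.09280 ≈ -0.1177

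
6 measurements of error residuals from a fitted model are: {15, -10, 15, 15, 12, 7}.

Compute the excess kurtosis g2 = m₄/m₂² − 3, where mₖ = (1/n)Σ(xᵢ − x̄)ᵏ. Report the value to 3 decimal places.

x̄ = 9.0000
Σ(xᵢ − x̄)² = 482.0000 ⇒ m₂ = 80.33333
Σ(xᵢ − x̄)⁴ = 134306.0000 ⇒ m₄ = 22384.33333
m₂² = 6453.44444
g2 = m₄/m₂² − 3 = 3.46859 − 3 ≈ 0.469

0.469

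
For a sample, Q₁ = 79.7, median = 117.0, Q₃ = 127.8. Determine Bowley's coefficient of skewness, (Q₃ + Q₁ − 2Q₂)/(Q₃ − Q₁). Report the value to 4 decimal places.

-0.5509

numerator: Q₃ + Q₁ − 2Q₂ = 127.8 + 79.7 − 2×117.0 = -26.5000
denominator: Q₃ − Q₁ = 127.8 − 79.7 = 48.1000
Bowley skewness = -26.5000 / 48.1000 ≈ -0.5509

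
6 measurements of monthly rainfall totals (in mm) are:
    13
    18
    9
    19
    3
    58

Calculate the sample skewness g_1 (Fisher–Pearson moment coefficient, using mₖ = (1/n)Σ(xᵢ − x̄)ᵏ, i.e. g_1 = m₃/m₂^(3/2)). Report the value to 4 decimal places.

1.4189

x̄ = (13 + 18 + 9 + 19 + 3 + 58) / 6 = 20.0000
deviations (xᵢ − x̄): -7.0000, -2.0000, -11.0000, -1.0000, -17.0000, 38.0000
Σ(xᵢ − x̄)² = 1908.0000 ⇒ m₂ = 1908.0000/6 = 318.00000
Σ(xᵢ − x̄)³ = 48276.0000 ⇒ m₃ = 48276.0000/6 = 8046.00000
m₂^(3/2) = 318.00000^(1.5) = 5670.75233
g_1 = m₃ / m₂^(3/2) = 8046.00000 / 5670.75233 ≈ 1.4189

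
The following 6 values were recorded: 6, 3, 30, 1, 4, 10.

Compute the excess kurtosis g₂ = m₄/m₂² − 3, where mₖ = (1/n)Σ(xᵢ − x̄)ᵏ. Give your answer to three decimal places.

0.627

x̄ = 9.0000
Σ(xᵢ − x̄)² = 576.0000 ⇒ m₂ = 96.00000
Σ(xᵢ − x̄)⁴ = 200580.0000 ⇒ m₄ = 33430.00000
m₂² = 9216.00000
g₂ = m₄/m₂² − 3 = 3.62739 − 3 ≈ 0.627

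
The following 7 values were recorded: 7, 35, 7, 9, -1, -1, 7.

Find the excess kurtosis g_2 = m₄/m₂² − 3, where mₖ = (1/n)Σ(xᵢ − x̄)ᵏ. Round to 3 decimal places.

x̄ = 9.0000
Σ(xᵢ − x̄)² = 888.0000 ⇒ m₂ = 126.85714
Σ(xᵢ − x̄)⁴ = 477024.0000 ⇒ m₄ = 68146.28571
m₂² = 16092.73469
g_2 = m₄/m₂² − 3 = 4.23460 − 3 ≈ 1.235

1.235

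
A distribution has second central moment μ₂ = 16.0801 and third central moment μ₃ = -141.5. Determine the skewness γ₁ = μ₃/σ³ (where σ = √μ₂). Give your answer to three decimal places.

σ = √μ₂ = √16.0801 = 4.01000
σ³ = μ₂^(3/2) = 64.48120
γ₁ = μ₃/σ³ = -141.5 / 64.48120 ≈ -2.194

-2.194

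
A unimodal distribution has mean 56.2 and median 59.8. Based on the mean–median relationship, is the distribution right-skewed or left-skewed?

mean − median = 56.2 − 59.8 = -3.6
mean < median ⇒ the longer tail is on the left ⇒ left-skewed (negatively skewed).

left-skewed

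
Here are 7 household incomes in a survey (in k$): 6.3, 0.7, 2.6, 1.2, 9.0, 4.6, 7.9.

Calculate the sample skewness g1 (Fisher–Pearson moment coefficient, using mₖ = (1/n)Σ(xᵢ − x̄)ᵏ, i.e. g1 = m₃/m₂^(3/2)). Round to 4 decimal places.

x̄ = (6.3 + 0.7 + 2.6 + 1.2 + 9.0 + 4.6 + 7.9) / 7 = 4.6143
deviations (xᵢ − x̄): 1.6857, -3.9143, -2.0143, -3.4143, 4.3857, -0.0143, 3.2857
Σ(xᵢ − x̄)² = 63.9086 ⇒ m₂ = 63.9086/7 = 9.12980
Σ(xᵢ − x̄)³ = 16.6720 ⇒ m₃ = 16.6720/7 = 2.38172
m₂^(3/2) = 9.12980^(1.5) = 27.58618
g1 = m₃ / m₂^(3/2) = 2.38172 / 27.58618 ≈ 0.0863

0.0863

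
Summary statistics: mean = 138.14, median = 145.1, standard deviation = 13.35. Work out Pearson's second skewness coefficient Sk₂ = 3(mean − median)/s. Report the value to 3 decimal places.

Sk₂ = 3(138.14 − 145.1) / 13.35 = 3 × -6.9600 / 13.35
    = -20.8800 / 13.35 ≈ -1.564

-1.564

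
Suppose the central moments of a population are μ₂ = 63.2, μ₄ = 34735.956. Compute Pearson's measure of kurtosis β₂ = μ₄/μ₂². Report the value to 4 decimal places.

μ₂² = 63.2² = 3994.24000
μ₄/μ₂² = 34735.956 / 3994.24000 = 8.69651
β₂ ≈ 8.6965

8.6965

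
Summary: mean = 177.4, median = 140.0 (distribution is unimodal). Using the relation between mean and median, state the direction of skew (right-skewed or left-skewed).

mean − median = 177.4 − 140.0 = 37.4
mean > median ⇒ the longer tail is on the right ⇒ right-skewed (positively skewed).

right-skewed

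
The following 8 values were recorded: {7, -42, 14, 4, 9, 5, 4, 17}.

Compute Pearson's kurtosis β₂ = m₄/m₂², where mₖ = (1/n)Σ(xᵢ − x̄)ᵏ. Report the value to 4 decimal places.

5.4413

x̄ = 2.2500
Σ(xᵢ − x̄)² = 2395.5000 ⇒ m₂ = 299.43750
Σ(xᵢ − x̄)⁴ = 3903064.4063 ⇒ m₄ = 487883.05078
m₂² = 89662.81641
β₂ = m₄/m₂² = 487883.05078 / 89662.81641 ≈ 5.4413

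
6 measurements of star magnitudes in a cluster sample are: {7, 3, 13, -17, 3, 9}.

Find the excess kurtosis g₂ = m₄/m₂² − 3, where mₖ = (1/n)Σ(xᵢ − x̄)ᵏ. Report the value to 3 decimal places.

0.378

x̄ = 3.0000
Σ(xᵢ − x̄)² = 552.0000 ⇒ m₂ = 92.00000
Σ(xᵢ − x̄)⁴ = 171552.0000 ⇒ m₄ = 28592.00000
m₂² = 8464.00000
g₂ = m₄/m₂² − 3 = 3.37807 − 3 ≈ 0.378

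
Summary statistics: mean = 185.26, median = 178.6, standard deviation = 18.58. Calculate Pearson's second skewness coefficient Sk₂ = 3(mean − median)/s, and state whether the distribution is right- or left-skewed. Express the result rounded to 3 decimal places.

1.075, right-skewed

Sk₂ = 3(185.26 − 178.6) / 18.58 = 3 × 6.6600 / 18.58
    = 19.9800 / 18.58 ≈ 1.075
Sk₂ > 0 ⇒ mean > median ⇒ right-skewed (positive skew).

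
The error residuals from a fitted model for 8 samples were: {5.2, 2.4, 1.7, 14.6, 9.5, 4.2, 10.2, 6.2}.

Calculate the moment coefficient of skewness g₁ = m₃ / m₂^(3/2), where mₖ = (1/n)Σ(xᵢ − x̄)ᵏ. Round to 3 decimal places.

x̄ = (5.2 + 2.4 + 1.7 + 14.6 + 9.5 + 4.2 + 10.2 + 6.2) / 8 = 6.7500
deviations (xᵢ − x̄): -1.5500, -4.3500, -5.0500, 7.8500, 2.7500, -2.5500, 3.4500, -0.5500
Σ(xᵢ − x̄)² = 134.7200 ⇒ m₂ = 134.7200/8 = 16.84000
Σ(xᵢ − x̄)³ = 314.0250 ⇒ m₃ = 314.0250/8 = 39.25312
m₂^(3/2) = 16.84000^(1.5) = 69.10558
g₁ = m₃ / m₂^(3/2) = 39.25312 / 69.10558 ≈ 0.568

0.568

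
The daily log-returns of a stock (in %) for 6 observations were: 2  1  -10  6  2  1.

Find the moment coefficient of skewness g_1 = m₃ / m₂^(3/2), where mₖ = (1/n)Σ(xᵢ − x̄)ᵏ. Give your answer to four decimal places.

x̄ = (2 + 1 - 10 + 6 + 2 + 1) / 6 = 0.3333
deviations (xᵢ − x̄): 1.6667, 0.6667, -10.3333, 5.6667, 1.6667, 0.6667
Σ(xᵢ − x̄)² = 145.3333 ⇒ m₂ = 145.3333/6 = 24.22222
Σ(xᵢ − x̄)³ = -911.5556 ⇒ m₃ = -911.5556/6 = -151.92593
m₂^(3/2) = 24.22222^(1.5) = 119.21228
g_1 = m₃ / m₂^(3/2) = -151.92593 / 119.21228 ≈ -1.2744

-1.2744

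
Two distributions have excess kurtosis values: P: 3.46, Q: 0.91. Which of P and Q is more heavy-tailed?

P

Higher excess kurtosis ⇒ heavier tails relative to the normal distribution.
3.46 vs 0.91: the larger is 3.46, so P has heavier tails.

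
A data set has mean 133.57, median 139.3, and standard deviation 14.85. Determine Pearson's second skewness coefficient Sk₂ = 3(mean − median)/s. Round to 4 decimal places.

-1.1576

Sk₂ = 3(133.57 − 139.3) / 14.85 = 3 × -5.7300 / 14.85
    = -17.1900 / 14.85 ≈ -1.1576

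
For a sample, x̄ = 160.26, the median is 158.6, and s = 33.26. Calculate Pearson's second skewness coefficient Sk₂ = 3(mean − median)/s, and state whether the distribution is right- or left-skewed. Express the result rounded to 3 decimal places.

0.150, right-skewed

Sk₂ = 3(160.26 − 158.6) / 33.26 = 3 × 1.6600 / 33.26
    = 4.9800 / 33.26 ≈ 0.150
Sk₂ > 0 ⇒ mean > median ⇒ right-skewed (positive skew).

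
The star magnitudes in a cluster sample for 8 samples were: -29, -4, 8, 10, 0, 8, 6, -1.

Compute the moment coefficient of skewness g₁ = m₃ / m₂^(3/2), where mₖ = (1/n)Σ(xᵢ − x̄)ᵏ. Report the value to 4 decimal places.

x̄ = (-29 - 4 + 8 + 10 + 0 + 8 + 6 - 1) / 8 = -0.2500
deviations (xᵢ − x̄): -28.7500, -3.7500, 8.2500, 10.2500, 0.2500, 8.2500, 6.2500, -0.7500
Σ(xᵢ − x̄)² = 1121.5000 ⇒ m₂ = 1121.5000/8 = 140.18750
Σ(xᵢ − x̄)³ = -21372.7500 ⇒ m₃ = -21372.7500/8 = -2671.59375
m₂^(3/2) = 140.18750^(1.5) = 1659.83125
g₁ = m₃ / m₂^(3/2) = -2671.59375 / 1659.83125 ≈ -1.6096

-1.6096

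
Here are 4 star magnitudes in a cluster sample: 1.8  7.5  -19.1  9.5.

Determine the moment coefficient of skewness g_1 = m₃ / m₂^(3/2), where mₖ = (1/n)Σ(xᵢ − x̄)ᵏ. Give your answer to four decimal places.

x̄ = (1.8 + 7.5 - 19.1 + 9.5) / 4 = -0.0750
deviations (xᵢ − x̄): 1.8750, 7.5750, -19.0250, 9.5750
Σ(xᵢ − x̄)² = 514.5275 ⇒ m₂ = 514.5275/4 = 128.63188
Σ(xᵢ − x̄)³ = -5567.0186 ⇒ m₃ = -5567.0186/4 = -1391.75466
m₂^(3/2) = 128.63188^(1.5) = 1458.89119
g_1 = m₃ / m₂^(3/2) = -1391.75466 / 1458.89119 ≈ -0.9540

-0.9540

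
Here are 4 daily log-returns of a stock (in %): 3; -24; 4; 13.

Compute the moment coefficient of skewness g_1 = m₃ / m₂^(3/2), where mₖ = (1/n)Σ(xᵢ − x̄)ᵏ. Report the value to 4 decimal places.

x̄ = (3 - 24 + 4 + 13) / 4 = -1.0000
deviations (xᵢ − x̄): 4.0000, -23.0000, 5.0000, 14.0000
Σ(xᵢ − x̄)² = 766.0000 ⇒ m₂ = 766.0000/4 = 191.50000
Σ(xᵢ − x̄)³ = -9234.0000 ⇒ m₃ = -9234.0000/4 = -2308.50000
m₂^(3/2) = 191.50000^(1.5) = 2650.04450
g_1 = m₃ / m₂^(3/2) = -2308.50000 / 2650.04450 ≈ -0.8711

-0.8711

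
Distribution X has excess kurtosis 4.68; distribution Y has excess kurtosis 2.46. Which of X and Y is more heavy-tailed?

X

Higher excess kurtosis ⇒ heavier tails relative to the normal distribution.
4.68 vs 2.46: the larger is 4.68, so X has heavier tails.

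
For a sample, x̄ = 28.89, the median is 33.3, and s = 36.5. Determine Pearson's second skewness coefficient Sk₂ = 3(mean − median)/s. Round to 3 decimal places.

-0.362

Sk₂ = 3(28.89 − 33.3) / 36.5 = 3 × -4.4100 / 36.5
    = -13.2300 / 36.5 ≈ -0.362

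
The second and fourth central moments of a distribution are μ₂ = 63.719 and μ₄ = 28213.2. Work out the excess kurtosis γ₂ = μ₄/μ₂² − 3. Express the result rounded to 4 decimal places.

3.9489

μ₂² = 63.719² = 4060.11096
μ₄/μ₂² = 28213.2 / 4060.11096 = 6.94887
γ₂ = 6.94887 − 3 ≈ 3.9489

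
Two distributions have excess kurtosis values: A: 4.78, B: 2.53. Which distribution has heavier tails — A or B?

Higher excess kurtosis ⇒ heavier tails relative to the normal distribution.
4.78 vs 2.53: the larger is 4.78, so A has heavier tails.

A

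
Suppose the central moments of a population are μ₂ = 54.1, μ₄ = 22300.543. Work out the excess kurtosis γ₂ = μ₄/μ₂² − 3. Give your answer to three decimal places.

μ₂² = 54.1² = 2926.81000
μ₄/μ₂² = 22300.543 / 2926.81000 = 7.61940
γ₂ = 7.61940 − 3 ≈ 4.619

4.619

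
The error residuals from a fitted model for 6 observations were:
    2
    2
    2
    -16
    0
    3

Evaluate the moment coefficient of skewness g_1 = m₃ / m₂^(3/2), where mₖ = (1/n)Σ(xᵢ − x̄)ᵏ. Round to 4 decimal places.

-1.7197

x̄ = (2 + 2 + 2 - 16 + 0 + 3) / 6 = -1.1667
deviations (xᵢ − x̄): 3.1667, 3.1667, 3.1667, -14.8333, 1.1667, 4.1667
Σ(xᵢ − x̄)² = 268.8333 ⇒ m₂ = 268.8333/6 = 44.80556
Σ(xᵢ − x̄)³ = -3094.5556 ⇒ m₃ = -3094.5556/6 = -515.75926
m₂^(3/2) = 44.80556^(1.5) = 299.91473
g_1 = m₃ / m₂^(3/2) = -515.75926 / 299.91473 ≈ -1.7197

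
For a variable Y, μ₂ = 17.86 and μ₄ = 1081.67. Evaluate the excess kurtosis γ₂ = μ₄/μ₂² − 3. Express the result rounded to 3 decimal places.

0.391

μ₂² = 17.86² = 318.97960
μ₄/μ₂² = 1081.67 / 318.97960 = 3.39103
γ₂ = 3.39103 − 3 ≈ 0.391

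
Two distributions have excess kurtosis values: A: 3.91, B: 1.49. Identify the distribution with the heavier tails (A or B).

A

Higher excess kurtosis ⇒ heavier tails relative to the normal distribution.
3.91 vs 1.49: the larger is 3.91, so A has heavier tails.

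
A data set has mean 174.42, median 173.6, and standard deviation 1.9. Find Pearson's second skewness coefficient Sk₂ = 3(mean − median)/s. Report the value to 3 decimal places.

1.295

Sk₂ = 3(174.42 − 173.6) / 1.9 = 3 × 0.8200 / 1.9
    = 2.4600 / 1.9 ≈ 1.295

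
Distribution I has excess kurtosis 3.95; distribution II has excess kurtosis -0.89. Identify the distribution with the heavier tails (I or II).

I

Higher excess kurtosis ⇒ heavier tails relative to the normal distribution.
3.95 vs -0.89: the larger is 3.95, so I has heavier tails. (I is leptokurtic — heavier-than-normal tails; the other is platykurtic.)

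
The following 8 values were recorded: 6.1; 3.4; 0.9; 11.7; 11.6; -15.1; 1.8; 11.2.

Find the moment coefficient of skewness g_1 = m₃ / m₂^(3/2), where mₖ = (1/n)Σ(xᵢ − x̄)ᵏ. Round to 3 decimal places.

-1.229

x̄ = (6.1 + 3.4 + 0.9 + 11.7 + 11.6 - 15.1 + 1.8 + 11.2) / 8 = 3.9500
deviations (xᵢ − x̄): 2.1500, -0.5500, -3.0500, 7.7500, 7.6500, -19.0500, -2.1500, 7.2500
Σ(xᵢ − x̄)² = 552.9000 ⇒ m₂ = 552.9000/8 = 69.11250
Σ(xᵢ − x̄)³ = -5647.5720 ⇒ m₃ = -5647.5720/8 = -705.94650
m₂^(3/2) = 69.11250^(1.5) = 574.55936
g_1 = m₃ / m₂^(3/2) = -705.94650 / 574.55936 ≈ -1.229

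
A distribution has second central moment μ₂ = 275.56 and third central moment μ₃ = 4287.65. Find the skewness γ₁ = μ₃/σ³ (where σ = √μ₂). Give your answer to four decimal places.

σ = √μ₂ = √275.56 = 16.60000
σ³ = μ₂^(3/2) = 4574.29600
γ₁ = μ₃/σ³ = 4287.65 / 4574.29600 ≈ 0.9373

0.9373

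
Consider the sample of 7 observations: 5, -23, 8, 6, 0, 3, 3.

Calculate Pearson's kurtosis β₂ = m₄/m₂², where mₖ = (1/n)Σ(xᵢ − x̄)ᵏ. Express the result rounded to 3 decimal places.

4.646

x̄ = 0.2857
Σ(xᵢ − x̄)² = 671.4286 ⇒ m₂ = 95.91837
Σ(xᵢ − x̄)⁴ = 299217.5743 ⇒ m₄ = 42745.36776
m₂² = 9200.33319
β₂ = m₄/m₂² = 42745.36776 / 9200.33319 ≈ 4.646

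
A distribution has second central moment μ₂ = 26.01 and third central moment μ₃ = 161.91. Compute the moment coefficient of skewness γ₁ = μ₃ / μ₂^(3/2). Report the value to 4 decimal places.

1.2206

σ = √μ₂ = √26.01 = 5.10000
σ³ = μ₂^(3/2) = 132.65100
γ₁ = μ₃/σ³ = 161.91 / 132.65100 ≈ 1.2206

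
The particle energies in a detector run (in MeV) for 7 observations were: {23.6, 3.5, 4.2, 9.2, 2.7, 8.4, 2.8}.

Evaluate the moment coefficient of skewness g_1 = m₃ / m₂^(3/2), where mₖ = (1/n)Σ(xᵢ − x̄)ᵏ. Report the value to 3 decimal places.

1.554

x̄ = (23.6 + 3.5 + 4.2 + 9.2 + 2.7 + 8.4 + 2.8) / 7 = 7.7714
deviations (xᵢ − x̄): 15.8286, -4.2714, -3.5714, 1.4286, -5.0714, 0.6286, -4.9714
Σ(xᵢ − x̄)² = 334.4143 ⇒ m₂ = 334.4143/7 = 47.77347
Σ(xᵢ − x̄)³ = 3592.1222 ⇒ m₃ = 3592.1222/7 = 513.16032
m₂^(3/2) = 47.77347^(1.5) = 330.20236
g_1 = m₃ / m₂^(3/2) = 513.16032 / 330.20236 ≈ 1.554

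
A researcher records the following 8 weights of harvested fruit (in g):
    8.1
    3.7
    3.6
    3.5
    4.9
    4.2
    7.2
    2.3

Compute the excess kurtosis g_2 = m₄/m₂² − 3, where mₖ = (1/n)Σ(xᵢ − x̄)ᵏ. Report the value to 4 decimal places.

x̄ = 4.6875
Σ(xᵢ − x̄)² = 27.5088 ⇒ m₂ = 3.43859
Σ(xᵢ − x̄)⁴ = 212.3477 ⇒ m₄ = 26.54347
m₂² = 11.82393
g_2 = m₄/m₂² − 3 = 2.24489 − 3 ≈ -0.7551

-0.7551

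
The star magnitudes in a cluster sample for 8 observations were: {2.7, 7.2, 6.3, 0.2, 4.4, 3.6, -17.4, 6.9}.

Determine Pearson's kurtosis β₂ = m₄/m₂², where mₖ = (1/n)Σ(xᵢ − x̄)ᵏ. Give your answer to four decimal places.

5.2095

x̄ = 1.7375
Σ(xᵢ − x̄)² = 457.3987 ⇒ m₂ = 57.17484
Σ(xᵢ − x̄)⁴ = 136237.3116 ⇒ m₄ = 17029.66395
m₂² = 3268.96276
β₂ = m₄/m₂² = 17029.66395 / 3268.96276 ≈ 5.2095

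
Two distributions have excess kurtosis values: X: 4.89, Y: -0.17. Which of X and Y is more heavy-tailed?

Higher excess kurtosis ⇒ heavier tails relative to the normal distribution.
4.89 vs -0.17: the larger is 4.89, so X has heavier tails. (X is leptokurtic — heavier-than-normal tails; the other is platykurtic.)

X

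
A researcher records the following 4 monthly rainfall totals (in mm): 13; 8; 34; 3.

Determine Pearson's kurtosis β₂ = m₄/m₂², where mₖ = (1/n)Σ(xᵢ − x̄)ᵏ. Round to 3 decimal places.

2.113

x̄ = 14.5000
Σ(xᵢ − x̄)² = 557.0000 ⇒ m₂ = 139.25000
Σ(xᵢ − x̄)⁴ = 163870.2500 ⇒ m₄ = 40967.56250
m₂² = 19390.56250
β₂ = m₄/m₂² = 40967.56250 / 19390.56250 ≈ 2.113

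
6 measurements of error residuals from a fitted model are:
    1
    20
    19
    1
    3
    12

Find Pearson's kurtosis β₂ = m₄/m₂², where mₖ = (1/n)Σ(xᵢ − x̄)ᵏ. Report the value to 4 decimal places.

x̄ = 9.3333
Σ(xᵢ − x̄)² = 393.3333 ⇒ m₂ = 65.55556
Σ(xᵢ − x̄)⁴ = 32981.7778 ⇒ m₄ = 5496.96296
m₂² = 4297.53086
β₂ = m₄/m₂² = 5496.96296 / 4297.53086 ≈ 1.2791

1.2791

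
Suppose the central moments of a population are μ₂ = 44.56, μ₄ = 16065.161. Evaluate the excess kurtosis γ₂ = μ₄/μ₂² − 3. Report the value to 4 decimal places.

5.0909

μ₂² = 44.56² = 1985.59360
μ₄/μ₂² = 16065.161 / 1985.59360 = 8.09086
γ₂ = 8.09086 − 3 ≈ 5.0909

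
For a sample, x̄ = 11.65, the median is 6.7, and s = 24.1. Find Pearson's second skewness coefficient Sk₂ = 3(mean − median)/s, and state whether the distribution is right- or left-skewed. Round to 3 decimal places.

0.616, right-skewed

Sk₂ = 3(11.65 − 6.7) / 24.1 = 3 × 4.9500 / 24.1
    = 14.8500 / 24.1 ≈ 0.616
Sk₂ > 0 ⇒ mean > median ⇒ right-skewed (positive skew).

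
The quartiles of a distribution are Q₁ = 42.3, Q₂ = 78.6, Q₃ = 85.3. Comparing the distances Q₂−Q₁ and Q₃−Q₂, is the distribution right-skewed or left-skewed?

Q₂ − Q₁ = 36.3;  Q₃ − Q₂ = 6.7
Q₂ − Q₁ > Q₃ − Q₂ ⇒ the lower half is more spread out ⇒ left-skewed.

left-skewed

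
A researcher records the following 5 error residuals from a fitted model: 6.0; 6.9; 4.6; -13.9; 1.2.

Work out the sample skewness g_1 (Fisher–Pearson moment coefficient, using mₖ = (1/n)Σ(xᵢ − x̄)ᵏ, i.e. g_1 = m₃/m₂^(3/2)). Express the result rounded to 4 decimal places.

x̄ = (6.0 + 6.9 + 4.6 - 13.9 + 1.2) / 5 = 0.9600
deviations (xᵢ − x̄): 5.0400, 5.9400, 3.6400, -14.8600, 0.2400
Σ(xᵢ − x̄)² = 294.8120 ⇒ m₂ = 294.8120/5 = 58.96240
Σ(xᵢ − x̄)³ = -2895.5282 ⇒ m₃ = -2895.5282/5 = -579.10565
m₂^(3/2) = 58.96240^(1.5) = 452.75445
g_1 = m₃ / m₂^(3/2) = -579.10565 / 452.75445 ≈ -1.2791

-1.2791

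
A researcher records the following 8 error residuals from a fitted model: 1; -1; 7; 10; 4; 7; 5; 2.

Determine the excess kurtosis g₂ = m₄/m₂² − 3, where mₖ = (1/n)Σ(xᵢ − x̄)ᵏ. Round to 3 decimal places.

x̄ = 4.3750
Σ(xᵢ − x̄)² = 91.8750 ⇒ m₂ = 11.48438
Σ(xᵢ − x̄)⁴ = 2092.4941 ⇒ m₄ = 261.56177
m₂² = 131.89087
g₂ = m₄/m₂² − 3 = 1.98317 − 3 ≈ -1.017

-1.017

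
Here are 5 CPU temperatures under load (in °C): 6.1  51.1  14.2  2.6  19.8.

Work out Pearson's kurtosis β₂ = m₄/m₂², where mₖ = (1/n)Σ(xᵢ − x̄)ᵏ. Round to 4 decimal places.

2.6789

x̄ = 18.7600
Σ(xᵢ − x̄)² = 1489.1720 ⇒ m₂ = 297.83440
Σ(xᵢ − x̄)⁴ = 1188174.6067 ⇒ m₄ = 237634.92134
m₂² = 88705.32982
β₂ = m₄/m₂² = 237634.92134 / 88705.32982 ≈ 2.6789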